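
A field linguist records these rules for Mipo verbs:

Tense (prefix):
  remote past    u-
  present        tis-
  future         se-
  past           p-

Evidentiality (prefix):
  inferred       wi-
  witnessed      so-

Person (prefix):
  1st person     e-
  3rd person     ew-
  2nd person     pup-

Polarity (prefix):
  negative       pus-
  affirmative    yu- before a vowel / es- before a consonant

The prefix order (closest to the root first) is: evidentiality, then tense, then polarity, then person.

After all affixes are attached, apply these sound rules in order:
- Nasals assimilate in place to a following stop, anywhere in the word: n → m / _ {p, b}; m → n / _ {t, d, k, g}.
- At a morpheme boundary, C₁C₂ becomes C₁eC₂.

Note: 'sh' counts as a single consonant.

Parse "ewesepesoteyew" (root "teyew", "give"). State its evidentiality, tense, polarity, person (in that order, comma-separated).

witnessed, past, affirmative, 3rd person

Segment: ew-es-p-so-teyew.
evidentiality: so- → witnessed.
tense: p- → past.
polarity: yu/es- → affirmative.
person: ew- → 3rd person.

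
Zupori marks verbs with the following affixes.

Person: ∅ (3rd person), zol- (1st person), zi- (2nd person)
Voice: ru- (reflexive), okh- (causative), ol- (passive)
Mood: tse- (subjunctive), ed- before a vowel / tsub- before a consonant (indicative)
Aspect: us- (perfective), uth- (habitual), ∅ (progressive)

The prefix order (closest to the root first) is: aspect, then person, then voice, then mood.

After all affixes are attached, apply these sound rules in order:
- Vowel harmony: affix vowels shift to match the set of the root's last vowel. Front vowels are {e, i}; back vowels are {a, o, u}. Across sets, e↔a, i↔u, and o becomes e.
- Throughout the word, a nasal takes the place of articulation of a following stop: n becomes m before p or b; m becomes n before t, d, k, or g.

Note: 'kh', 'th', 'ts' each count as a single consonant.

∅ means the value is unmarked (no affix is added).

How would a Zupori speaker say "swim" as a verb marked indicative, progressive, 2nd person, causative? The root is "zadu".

adokhzuzadu

aspect = progressive: zero marking, form stays zadu.
Attach person 2nd person zi- → zizadu.
Attach voice causative okh- → okhzizadu.
Attach mood indicative ed- (before vowel 'o') → edokhzizadu.
Apply vowel harmony: edokhzizadu → adokhzuzadu.
Nasal assimilation: no change.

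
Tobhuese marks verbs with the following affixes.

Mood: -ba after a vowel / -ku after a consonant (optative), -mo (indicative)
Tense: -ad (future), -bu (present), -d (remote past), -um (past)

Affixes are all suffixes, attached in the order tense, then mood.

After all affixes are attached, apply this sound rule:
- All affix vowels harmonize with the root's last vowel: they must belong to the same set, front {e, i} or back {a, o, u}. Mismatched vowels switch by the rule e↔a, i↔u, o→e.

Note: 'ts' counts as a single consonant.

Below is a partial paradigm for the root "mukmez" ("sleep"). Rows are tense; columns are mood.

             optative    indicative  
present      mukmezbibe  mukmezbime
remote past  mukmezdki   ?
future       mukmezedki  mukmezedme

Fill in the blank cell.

Attach tense remote past -d → mukmezd.
Attach mood indicative -mo → mukmezdmo.
Apply vowel harmony: mukmezdmo → mukmezdme.

mukmezdme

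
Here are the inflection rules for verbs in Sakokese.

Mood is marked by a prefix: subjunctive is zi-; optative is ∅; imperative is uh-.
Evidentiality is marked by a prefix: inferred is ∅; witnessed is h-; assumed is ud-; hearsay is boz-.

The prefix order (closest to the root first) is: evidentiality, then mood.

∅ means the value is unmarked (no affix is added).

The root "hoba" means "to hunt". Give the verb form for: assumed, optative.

Attach evidentiality assumed ud- → udhoba.
mood = optative: zero marking, form stays udhoba.

udhoba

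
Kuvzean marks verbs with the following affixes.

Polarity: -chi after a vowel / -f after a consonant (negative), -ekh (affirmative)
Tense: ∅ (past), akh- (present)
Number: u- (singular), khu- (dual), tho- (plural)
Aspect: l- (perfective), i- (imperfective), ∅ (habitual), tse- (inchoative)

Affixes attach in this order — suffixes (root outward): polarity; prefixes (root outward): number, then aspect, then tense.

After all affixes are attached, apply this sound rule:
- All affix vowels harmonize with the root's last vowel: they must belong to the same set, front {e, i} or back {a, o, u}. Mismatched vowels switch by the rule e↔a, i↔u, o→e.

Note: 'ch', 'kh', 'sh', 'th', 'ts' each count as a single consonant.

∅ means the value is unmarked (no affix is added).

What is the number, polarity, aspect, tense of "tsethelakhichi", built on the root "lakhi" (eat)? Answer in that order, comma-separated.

plural, negative, inchoative, past

Segment: tse-tho-lakhi-chi.
number: tho- → plural.
polarity: -chi/f → negative.
aspect: tse- → inchoative.
tense: ∅ → past.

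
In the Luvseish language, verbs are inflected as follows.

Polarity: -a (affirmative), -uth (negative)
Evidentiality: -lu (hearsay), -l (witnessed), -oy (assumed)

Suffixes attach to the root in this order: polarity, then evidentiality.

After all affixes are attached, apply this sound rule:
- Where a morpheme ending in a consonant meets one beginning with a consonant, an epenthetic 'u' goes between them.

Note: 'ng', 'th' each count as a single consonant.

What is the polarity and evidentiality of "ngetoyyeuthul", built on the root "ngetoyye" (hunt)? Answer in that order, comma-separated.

negative, witnessed

Segment: ngetoyye-uth-l.
polarity: -uth → negative.
evidentiality: -l → witnessed.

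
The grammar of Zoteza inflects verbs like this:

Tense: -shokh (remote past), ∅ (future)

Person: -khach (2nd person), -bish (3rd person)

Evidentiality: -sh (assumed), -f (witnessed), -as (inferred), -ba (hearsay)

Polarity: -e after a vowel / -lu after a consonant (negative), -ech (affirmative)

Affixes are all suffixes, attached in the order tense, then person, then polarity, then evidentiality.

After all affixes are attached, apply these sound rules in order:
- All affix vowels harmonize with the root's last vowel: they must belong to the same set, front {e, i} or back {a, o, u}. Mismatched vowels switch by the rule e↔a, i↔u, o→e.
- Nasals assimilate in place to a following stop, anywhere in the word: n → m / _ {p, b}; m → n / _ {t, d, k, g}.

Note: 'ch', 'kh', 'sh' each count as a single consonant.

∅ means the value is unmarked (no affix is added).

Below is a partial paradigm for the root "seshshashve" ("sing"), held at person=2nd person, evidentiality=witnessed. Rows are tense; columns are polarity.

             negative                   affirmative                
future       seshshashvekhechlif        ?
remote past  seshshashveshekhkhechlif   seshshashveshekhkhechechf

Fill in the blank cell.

tense = future: zero marking, form stays seshshashve.
Attach person 2nd person -khach → seshshashvekhach.
Attach polarity affirmative -ech → seshshashvekhachech.
Attach evidentiality witnessed -f → seshshashvekhachechf.
Apply vowel harmony: seshshashvekhachechf → seshshashvekhechechf.
Nasal assimilation: no change.

seshshashvekhechechf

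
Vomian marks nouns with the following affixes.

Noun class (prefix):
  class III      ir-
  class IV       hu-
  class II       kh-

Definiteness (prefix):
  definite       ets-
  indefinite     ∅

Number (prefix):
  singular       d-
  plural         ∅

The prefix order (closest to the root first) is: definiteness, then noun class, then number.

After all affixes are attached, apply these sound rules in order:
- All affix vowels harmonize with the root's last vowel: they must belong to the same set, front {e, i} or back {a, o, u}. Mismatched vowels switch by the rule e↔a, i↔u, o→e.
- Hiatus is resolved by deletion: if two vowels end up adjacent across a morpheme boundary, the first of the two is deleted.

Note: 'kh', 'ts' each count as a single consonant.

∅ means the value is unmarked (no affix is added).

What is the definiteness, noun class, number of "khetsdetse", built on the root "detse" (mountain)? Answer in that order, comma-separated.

definite, class II, plural

Segment: kh-ets-detse.
definiteness: ets- → definite.
noun class: kh- → class II.
number: ∅ → plural.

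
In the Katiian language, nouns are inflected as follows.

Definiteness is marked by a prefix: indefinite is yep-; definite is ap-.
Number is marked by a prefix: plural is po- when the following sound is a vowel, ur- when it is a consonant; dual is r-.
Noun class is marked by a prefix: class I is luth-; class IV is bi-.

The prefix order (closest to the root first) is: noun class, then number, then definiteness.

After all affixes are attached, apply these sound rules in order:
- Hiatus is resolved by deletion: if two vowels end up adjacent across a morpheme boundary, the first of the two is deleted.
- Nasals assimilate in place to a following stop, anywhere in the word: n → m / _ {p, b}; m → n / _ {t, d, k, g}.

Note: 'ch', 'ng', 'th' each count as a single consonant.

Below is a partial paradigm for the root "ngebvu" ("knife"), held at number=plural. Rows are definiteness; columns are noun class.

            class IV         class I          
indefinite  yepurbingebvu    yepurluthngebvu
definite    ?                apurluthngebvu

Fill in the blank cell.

Attach noun class class IV bi- → bingebvu.
Attach number plural ur- (before consonant 'b') → urbingebvu.
Attach definiteness definite ap- → apurbingebvu.
Vowel deletion: no change.
Nasal assimilation: no change.

apurbingebvu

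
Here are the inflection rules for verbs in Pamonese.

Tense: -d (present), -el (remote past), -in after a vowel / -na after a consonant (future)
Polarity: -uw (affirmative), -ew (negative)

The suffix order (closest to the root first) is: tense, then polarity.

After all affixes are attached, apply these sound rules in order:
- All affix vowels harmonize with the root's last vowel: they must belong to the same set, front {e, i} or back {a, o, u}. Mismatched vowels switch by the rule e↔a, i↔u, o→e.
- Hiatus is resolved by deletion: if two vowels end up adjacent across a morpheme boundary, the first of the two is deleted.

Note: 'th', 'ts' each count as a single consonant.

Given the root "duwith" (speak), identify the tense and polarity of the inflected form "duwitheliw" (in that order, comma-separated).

Segment: duwith-el-uw.
tense: -el → remote past.
polarity: -uw → affirmative.

remote past, affirmative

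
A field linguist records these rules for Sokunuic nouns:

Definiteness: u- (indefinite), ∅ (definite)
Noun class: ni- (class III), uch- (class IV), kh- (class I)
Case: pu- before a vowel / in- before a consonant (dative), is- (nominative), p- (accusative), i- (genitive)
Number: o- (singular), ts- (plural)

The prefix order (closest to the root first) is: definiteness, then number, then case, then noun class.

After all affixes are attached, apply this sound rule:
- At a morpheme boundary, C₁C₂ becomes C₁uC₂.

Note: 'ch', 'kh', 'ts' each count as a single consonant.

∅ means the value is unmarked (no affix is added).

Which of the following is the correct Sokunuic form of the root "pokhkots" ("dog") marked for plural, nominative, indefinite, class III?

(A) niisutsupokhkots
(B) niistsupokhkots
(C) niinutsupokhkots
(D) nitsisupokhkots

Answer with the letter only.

A

Attach definiteness indefinite u- → upokhkots.
Attach number plural ts- → tsupokhkots.
Attach case nominative is- → istsupokhkots.
Attach noun class class III ni- → niistsupokhkots.
Apply epenthesis: niistsupokhkots → niisutsupokhkots.
So the correct form is niisutsupokhkots, option (A).
(C) niinutsupokhkots is wrong: it uses dative instead of nominative for case.
(D) nitsisupokhkots is wrong: it has the affixes in the wrong order.
(B) niistsupokhkots is wrong: it fails to apply the sound rule(s).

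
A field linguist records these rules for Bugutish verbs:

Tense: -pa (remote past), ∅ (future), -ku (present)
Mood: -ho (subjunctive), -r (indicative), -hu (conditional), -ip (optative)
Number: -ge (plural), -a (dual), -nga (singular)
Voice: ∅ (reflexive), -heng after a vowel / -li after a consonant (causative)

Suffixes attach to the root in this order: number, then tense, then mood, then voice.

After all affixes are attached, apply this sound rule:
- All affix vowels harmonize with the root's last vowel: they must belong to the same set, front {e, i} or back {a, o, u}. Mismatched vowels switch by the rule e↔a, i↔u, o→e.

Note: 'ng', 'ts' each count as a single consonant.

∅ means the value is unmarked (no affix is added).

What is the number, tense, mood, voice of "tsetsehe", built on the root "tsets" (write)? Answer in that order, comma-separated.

Segment: tsets-a-ho.
number: -a → dual.
tense: ∅ → future.
mood: -ho → subjunctive.
voice: ∅ → reflexive.

dual, future, subjunctive, reflexive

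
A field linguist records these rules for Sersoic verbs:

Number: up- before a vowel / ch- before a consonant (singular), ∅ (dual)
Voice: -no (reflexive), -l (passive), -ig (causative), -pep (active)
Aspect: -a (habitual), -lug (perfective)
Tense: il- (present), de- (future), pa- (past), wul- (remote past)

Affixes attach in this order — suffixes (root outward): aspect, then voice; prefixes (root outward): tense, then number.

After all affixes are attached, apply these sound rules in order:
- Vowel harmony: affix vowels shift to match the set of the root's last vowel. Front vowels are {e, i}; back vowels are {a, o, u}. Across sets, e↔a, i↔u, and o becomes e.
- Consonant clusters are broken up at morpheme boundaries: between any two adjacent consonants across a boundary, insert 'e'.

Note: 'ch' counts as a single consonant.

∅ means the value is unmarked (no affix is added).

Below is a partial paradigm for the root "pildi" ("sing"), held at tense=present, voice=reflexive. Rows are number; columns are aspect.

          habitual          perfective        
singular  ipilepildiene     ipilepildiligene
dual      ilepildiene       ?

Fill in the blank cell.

ilepildiligene

Attach tense present il- → ilpildi.
number = dual: zero marking, form stays ilpildi.
Attach aspect perfective -lug → ilpildilug.
Attach voice reflexive -no → ilpildilugno.
Apply vowel harmony: ilpildilugno → ilpildiligne.
Apply epenthesis: ilpildiligne → ilepildiligene.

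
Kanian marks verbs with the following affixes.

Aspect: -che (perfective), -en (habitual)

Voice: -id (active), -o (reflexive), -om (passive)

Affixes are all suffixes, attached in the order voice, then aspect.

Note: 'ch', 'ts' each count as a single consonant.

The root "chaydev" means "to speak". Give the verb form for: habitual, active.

Attach voice active -id → chaydevid.
Attach aspect habitual -en → chaydeviden.

chaydeviden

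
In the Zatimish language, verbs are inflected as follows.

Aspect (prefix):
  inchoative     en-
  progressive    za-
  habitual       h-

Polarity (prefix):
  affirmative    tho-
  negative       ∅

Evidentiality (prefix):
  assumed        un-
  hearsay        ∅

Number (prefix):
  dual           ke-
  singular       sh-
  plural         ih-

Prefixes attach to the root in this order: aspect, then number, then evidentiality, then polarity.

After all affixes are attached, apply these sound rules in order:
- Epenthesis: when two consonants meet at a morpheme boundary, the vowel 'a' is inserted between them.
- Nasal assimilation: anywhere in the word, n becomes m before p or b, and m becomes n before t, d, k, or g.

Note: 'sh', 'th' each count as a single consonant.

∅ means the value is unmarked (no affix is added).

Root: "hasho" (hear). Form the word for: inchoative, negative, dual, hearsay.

keenahasho

Attach aspect inchoative en- → enhasho.
Attach number dual ke- → keenhasho.
evidentiality = hearsay: zero marking, form stays keenhasho.
polarity = negative: zero marking, form stays keenhasho.
Apply epenthesis: keenhasho → keenahasho.
Nasal assimilation: no change.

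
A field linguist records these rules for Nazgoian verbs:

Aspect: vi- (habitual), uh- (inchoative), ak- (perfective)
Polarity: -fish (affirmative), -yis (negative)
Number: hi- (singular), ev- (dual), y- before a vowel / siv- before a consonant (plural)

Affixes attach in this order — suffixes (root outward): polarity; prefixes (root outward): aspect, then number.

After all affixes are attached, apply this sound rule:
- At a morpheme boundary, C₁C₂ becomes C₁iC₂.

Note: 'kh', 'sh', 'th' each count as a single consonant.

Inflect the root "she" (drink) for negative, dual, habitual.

evivisheyis

Attach polarity negative -yis → sheyis.
Attach aspect habitual vi- → visheyis.
Attach number dual ev- → evvisheyis.
Apply epenthesis: evvisheyis → evivisheyis.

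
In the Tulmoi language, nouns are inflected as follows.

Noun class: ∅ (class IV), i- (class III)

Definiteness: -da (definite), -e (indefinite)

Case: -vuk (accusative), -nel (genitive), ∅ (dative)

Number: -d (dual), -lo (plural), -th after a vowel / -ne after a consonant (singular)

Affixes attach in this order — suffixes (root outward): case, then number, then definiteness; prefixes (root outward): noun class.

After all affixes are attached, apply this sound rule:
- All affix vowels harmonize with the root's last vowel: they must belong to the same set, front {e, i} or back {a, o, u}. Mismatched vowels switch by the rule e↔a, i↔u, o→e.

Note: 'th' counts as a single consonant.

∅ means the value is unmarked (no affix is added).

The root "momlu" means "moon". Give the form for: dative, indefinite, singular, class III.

umomlutha

Attach noun class class III i- → imomlu.
case = dative: zero marking, form stays imomlu.
Attach number singular -th (after vowel 'u') → imomluth.
Attach definiteness indefinite -e → imomluthe.
Apply vowel harmony: imomluthe → umomlutha.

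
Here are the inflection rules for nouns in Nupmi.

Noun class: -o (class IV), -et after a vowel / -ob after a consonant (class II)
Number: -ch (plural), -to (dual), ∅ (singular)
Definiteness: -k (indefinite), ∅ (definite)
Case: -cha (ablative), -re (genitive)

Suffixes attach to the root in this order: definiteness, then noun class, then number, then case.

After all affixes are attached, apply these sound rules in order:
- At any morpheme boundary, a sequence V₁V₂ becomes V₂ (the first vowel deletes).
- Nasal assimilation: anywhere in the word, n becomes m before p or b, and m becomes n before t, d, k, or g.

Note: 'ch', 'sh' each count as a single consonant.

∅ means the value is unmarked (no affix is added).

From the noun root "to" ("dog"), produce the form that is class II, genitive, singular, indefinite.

Attach definiteness indefinite -k → tok.
Attach noun class class II -ob (after consonant 'k') → tokob.
number = singular: zero marking, form stays tokob.
Attach case genitive -re → tokobre.
Vowel deletion: no change.
Nasal assimilation: no change.

tokobre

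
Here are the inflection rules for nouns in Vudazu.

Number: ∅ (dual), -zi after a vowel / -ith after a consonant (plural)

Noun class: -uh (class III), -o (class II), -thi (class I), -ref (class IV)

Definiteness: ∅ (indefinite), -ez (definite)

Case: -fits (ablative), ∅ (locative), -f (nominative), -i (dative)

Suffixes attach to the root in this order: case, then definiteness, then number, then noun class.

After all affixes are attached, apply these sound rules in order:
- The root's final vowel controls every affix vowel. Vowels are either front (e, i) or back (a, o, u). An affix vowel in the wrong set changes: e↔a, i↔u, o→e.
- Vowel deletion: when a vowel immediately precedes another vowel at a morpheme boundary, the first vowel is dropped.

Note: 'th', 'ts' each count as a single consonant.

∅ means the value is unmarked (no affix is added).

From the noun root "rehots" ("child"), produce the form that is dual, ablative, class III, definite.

rehotsfutsazuh

Attach case ablative -fits → rehotsfits.
Attach definiteness definite -ez → rehotsfitsez.
number = dual: zero marking, form stays rehotsfitsez.
Attach noun class class III -uh → rehotsfitsezuh.
Apply vowel harmony: rehotsfitsezuh → rehotsfutsazuh.
Vowel deletion: no change.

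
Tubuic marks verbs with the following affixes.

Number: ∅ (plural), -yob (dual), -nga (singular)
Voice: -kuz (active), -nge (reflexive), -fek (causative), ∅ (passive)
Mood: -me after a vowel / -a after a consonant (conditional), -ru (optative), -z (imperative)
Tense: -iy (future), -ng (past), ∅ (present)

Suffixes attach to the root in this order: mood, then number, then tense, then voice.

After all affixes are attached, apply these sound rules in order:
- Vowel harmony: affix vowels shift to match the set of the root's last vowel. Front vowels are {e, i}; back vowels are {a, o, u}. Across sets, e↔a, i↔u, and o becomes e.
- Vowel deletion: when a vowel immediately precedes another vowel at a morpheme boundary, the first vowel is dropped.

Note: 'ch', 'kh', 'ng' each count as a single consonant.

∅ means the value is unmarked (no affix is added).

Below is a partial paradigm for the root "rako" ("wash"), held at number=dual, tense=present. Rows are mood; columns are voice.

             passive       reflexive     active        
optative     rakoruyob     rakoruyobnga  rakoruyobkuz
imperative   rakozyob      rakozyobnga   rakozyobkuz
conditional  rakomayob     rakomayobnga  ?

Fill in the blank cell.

rakomayobkuz

Attach mood conditional -me (after vowel 'o') → rakome.
Attach number dual -yob → rakomeyob.
tense = present: zero marking, form stays rakomeyob.
Attach voice active -kuz → rakomeyobkuz.
Apply vowel harmony: rakomeyobkuz → rakomayobkuz.
Vowel deletion: no change.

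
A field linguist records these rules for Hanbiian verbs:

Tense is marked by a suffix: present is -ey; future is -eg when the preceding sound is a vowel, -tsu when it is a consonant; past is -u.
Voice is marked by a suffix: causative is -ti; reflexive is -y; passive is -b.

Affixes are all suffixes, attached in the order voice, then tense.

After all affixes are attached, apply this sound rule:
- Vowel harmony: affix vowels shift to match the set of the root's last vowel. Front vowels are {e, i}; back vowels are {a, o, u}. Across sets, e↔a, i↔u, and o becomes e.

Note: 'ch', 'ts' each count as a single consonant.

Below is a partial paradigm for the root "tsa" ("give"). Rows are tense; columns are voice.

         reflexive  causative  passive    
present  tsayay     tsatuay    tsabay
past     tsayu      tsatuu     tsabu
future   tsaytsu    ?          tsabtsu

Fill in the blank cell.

Attach voice causative -ti → tsati.
Attach tense future -eg (after vowel 'i') → tsatieg.
Apply vowel harmony: tsatieg → tsatuag.

tsatuag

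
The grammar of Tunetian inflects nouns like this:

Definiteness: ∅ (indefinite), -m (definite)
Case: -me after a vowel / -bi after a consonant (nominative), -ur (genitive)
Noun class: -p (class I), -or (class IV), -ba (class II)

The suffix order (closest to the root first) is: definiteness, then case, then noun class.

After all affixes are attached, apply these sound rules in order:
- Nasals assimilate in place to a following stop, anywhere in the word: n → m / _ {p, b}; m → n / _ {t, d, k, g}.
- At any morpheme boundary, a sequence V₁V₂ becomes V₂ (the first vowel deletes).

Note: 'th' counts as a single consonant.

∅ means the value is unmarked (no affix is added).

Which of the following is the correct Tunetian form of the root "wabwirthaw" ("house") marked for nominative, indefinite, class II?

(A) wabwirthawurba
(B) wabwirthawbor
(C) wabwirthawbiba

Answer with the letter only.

definiteness = indefinite: zero marking, form stays wabwirthaw.
Attach case nominative -bi (after consonant 'w') → wabwirthawbi.
Attach noun class class II -ba → wabwirthawbiba.
Nasal assimilation: no change.
Vowel deletion: no change.
So the correct form is wabwirthawbiba, option (C).
(B) wabwirthawbor is wrong: it uses class IV instead of class II for noun class.
(A) wabwirthawurba is wrong: it uses genitive instead of nominative for case.

C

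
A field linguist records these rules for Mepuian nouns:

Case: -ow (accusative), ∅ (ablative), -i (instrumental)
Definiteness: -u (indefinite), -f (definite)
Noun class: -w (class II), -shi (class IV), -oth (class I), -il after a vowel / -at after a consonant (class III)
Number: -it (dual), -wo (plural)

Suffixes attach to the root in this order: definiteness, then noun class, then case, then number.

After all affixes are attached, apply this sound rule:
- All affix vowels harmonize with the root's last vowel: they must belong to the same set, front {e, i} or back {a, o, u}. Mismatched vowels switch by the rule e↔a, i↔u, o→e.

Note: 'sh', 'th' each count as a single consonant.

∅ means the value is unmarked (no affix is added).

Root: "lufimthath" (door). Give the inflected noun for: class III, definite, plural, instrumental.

Attach definiteness definite -f → lufimthathf.
Attach noun class class III -at (after consonant 'f') → lufimthathfat.
Attach case instrumental -i → lufimthathfati.
Attach number plural -wo → lufimthathfatiwo.
Apply vowel harmony: lufimthathfatiwo → lufimthathfatuwo.

lufimthathfatuwo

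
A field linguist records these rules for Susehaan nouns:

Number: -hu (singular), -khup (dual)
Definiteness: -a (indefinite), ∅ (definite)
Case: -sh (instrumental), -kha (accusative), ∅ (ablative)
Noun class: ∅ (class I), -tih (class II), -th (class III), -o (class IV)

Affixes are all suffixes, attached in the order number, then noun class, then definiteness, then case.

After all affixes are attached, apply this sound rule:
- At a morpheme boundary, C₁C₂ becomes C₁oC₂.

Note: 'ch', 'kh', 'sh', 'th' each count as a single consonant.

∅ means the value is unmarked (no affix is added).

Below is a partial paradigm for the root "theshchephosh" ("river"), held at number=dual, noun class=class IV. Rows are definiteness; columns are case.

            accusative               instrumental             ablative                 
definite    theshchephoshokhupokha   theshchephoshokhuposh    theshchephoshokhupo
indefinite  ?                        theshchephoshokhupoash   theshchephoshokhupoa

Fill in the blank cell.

Attach number dual -khup → theshchephoshkhup.
Attach noun class class IV -o → theshchephoshkhupo.
Attach definiteness indefinite -a → theshchephoshkhupoa.
Attach case accusative -kha → theshchephoshkhupoakha.
Apply epenthesis: theshchephoshkhupoakha → theshchephoshokhupoakha.

theshchephoshokhupoakha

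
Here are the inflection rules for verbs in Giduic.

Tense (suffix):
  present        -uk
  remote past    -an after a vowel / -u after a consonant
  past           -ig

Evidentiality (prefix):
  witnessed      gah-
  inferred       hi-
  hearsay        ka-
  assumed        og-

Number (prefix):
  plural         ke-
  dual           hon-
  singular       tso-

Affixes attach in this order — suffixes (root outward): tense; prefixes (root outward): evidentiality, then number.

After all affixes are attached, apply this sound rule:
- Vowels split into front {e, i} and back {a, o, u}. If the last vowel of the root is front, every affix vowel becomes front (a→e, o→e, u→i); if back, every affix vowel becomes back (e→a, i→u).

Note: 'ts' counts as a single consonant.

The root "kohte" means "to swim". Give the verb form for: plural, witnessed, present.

Attach evidentiality witnessed gah- → gahkohte.
Attach number plural ke- → kegahkohte.
Attach tense present -uk → kegahkohteuk.
Apply vowel harmony: kegahkohteuk → kegehkohteik.

kegehkohteik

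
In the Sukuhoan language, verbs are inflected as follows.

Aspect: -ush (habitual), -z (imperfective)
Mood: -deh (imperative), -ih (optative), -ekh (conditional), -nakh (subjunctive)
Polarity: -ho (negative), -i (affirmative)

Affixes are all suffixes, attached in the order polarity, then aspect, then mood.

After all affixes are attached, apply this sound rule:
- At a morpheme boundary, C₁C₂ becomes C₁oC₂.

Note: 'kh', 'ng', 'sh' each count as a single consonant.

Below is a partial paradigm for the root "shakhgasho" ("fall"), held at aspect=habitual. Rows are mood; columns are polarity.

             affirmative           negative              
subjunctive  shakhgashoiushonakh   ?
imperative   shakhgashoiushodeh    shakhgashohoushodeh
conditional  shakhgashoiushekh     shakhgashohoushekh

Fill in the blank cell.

Attach polarity negative -ho → shakhgashoho.
Attach aspect habitual -ush → shakhgashohoush.
Attach mood subjunctive -nakh → shakhgashohoushnakh.
Apply epenthesis: shakhgashohoushnakh → shakhgashohoushonakh.

shakhgashohoushonakh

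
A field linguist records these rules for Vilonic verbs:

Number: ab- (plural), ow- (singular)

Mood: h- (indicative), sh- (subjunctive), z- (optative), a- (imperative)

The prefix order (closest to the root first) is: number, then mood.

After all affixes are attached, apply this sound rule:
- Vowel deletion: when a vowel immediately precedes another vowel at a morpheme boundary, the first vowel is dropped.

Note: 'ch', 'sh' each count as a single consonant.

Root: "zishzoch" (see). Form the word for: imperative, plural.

abzishzoch

Attach number plural ab- → abzishzoch.
Attach mood imperative a- → aabzishzoch.
Apply vowel deletion: aabzishzoch → abzishzoch.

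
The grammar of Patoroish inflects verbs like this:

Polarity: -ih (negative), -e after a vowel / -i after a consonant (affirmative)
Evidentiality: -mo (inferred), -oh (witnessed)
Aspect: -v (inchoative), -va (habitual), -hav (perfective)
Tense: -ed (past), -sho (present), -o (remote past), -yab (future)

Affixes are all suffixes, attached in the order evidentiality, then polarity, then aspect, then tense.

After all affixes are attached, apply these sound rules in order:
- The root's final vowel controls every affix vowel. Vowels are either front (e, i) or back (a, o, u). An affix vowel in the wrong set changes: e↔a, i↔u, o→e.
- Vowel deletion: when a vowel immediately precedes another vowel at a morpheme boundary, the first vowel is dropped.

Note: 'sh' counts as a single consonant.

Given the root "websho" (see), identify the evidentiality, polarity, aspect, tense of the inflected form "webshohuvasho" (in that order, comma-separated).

Segment: websho-oh-i-va-sho.
evidentiality: -oh → witnessed.
polarity: -e/i → affirmative.
aspect: -va → habitual.
tense: -sho → present.

witnessed, affirmative, habitual, present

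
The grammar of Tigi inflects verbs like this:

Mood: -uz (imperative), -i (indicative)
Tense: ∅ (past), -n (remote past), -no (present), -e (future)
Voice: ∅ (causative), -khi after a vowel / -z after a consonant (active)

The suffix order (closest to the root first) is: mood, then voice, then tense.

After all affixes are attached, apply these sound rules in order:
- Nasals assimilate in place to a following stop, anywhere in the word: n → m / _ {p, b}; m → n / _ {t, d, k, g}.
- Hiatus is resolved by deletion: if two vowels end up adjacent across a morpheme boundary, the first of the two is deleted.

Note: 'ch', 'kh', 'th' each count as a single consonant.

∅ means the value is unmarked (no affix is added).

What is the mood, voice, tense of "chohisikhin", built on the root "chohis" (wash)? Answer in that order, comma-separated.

indicative, active, remote past

Segment: chohis-i-khi-n.
mood: -i → indicative.
voice: -khi/z → active.
tense: -n → remote past.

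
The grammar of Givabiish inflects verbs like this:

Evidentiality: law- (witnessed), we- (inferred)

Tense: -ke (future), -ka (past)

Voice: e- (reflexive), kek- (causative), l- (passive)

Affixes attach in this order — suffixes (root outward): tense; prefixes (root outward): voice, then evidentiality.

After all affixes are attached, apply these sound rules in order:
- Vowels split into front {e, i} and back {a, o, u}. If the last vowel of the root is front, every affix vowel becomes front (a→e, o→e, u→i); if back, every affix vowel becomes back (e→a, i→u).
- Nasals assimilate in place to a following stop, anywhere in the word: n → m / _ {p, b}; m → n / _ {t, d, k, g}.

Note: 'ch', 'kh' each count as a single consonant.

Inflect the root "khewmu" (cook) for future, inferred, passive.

Attach voice passive l- → lkhewmu.
Attach tense future -ke → lkhewmuke.
Attach evidentiality inferred we- → welkhewmuke.
Apply vowel harmony: welkhewmuke → walkhewmuka.
Nasal assimilation: no change.

walkhewmuka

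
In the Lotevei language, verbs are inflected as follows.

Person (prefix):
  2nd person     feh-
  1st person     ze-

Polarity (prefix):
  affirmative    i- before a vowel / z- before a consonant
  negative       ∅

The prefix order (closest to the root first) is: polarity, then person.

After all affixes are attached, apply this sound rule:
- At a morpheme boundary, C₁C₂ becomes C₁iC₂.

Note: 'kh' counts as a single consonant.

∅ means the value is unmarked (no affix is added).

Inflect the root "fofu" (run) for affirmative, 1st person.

zezifofu

Attach polarity affirmative z- (before consonant 'f') → zfofu.
Attach person 1st person ze- → zezfofu.
Apply epenthesis: zezfofu → zezifofu.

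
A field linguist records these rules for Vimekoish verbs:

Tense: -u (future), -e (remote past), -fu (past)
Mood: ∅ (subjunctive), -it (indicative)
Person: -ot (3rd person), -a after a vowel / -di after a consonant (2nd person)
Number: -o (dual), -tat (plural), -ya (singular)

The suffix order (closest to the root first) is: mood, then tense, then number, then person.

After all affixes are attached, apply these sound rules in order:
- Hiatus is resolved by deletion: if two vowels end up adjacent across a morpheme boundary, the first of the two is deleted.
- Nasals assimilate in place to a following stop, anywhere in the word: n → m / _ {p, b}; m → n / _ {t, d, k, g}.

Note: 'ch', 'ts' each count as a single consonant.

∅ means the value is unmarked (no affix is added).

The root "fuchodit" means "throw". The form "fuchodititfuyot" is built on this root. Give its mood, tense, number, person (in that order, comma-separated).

Segment: fuchodit-it-fu-ya-ot.
mood: -it → indicative.
tense: -fu → past.
number: -ya → singular.
person: -ot → 3rd person.

indicative, past, singular, 3rd person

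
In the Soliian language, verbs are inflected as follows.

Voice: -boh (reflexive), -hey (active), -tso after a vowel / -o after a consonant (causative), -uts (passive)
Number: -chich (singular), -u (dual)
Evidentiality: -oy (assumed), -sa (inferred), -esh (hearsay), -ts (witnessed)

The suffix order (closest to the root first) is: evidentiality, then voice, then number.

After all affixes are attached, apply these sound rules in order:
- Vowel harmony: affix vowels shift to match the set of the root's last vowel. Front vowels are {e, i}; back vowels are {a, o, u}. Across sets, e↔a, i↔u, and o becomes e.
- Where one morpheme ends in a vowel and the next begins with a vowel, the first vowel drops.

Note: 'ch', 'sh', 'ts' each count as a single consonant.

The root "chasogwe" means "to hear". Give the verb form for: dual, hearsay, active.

chasogweshheyi

Attach evidentiality hearsay -esh → chasogweesh.
Attach voice active -hey → chasogweeshhey.
Attach number dual -u → chasogweeshheyu.
Apply vowel harmony: chasogweeshheyu → chasogweeshheyi.
Apply vowel deletion: chasogweeshheyi → chasogweshheyi.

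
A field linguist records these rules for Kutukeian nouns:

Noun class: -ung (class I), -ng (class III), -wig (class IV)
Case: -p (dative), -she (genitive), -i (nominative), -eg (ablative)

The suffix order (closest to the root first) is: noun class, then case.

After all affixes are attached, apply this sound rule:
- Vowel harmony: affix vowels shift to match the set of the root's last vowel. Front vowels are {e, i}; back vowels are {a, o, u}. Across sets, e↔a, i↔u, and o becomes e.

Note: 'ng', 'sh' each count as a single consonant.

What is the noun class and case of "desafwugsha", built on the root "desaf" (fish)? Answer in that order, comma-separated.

class IV, genitive

Segment: desaf-wig-she.
noun class: -wig → class IV.
case: -she → genitive.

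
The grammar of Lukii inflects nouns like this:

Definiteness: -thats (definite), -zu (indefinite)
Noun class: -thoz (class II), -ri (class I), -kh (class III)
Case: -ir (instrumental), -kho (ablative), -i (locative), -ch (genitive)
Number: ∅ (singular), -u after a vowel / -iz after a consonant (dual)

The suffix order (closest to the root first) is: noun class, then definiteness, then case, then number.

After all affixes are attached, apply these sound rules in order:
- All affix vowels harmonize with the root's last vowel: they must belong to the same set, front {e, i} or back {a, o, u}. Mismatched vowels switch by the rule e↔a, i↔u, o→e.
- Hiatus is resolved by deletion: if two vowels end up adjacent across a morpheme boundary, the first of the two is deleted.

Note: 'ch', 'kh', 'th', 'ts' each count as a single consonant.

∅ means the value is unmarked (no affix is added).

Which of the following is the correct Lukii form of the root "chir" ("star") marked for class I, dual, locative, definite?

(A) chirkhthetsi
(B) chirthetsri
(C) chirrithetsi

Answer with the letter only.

Attach noun class class I -ri → chirri.
Attach definiteness definite -thats → chirrithats.
Attach case locative -i → chirrithatsi.
Attach number dual -u (after vowel 'i') → chirrithatsiu.
Apply vowel harmony: chirrithatsiu → chirrithetsii.
Apply vowel deletion: chirrithetsii → chirrithetsi.
So the correct form is chirrithetsi, option (C).
(A) chirkhthetsi is wrong: it uses class III instead of class I for noun class.
(B) chirthetsri is wrong: it has the affixes in the wrong order.

C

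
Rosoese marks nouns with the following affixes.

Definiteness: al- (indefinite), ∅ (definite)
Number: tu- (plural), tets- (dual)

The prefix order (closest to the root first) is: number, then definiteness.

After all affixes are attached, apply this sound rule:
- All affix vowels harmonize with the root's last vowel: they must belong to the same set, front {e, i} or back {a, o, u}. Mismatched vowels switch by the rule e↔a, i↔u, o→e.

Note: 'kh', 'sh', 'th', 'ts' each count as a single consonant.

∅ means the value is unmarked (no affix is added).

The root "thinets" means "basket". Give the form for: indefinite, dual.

Attach number dual tets- → tetsthinets.
Attach definiteness indefinite al- → altetsthinets.
Apply vowel harmony: altetsthinets → eltetsthinets.

eltetsthinets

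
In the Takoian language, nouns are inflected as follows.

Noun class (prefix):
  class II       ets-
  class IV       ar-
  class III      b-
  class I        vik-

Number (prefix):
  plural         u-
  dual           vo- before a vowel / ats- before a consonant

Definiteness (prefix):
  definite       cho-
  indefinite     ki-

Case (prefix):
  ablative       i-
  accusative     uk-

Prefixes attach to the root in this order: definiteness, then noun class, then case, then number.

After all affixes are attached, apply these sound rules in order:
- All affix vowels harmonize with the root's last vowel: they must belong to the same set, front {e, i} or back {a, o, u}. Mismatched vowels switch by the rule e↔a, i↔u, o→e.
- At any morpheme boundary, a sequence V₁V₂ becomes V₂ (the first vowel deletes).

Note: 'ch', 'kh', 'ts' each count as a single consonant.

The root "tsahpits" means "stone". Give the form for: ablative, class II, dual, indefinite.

vetskitsahpits

Attach definiteness indefinite ki- → kitsahpits.
Attach noun class class II ets- → etskitsahpits.
Attach case ablative i- → ietskitsahpits.
Attach number dual vo- (before vowel 'i') → voietskitsahpits.
Apply vowel harmony: voietskitsahpits → veietskitsahpits.
Apply vowel deletion: veietskitsahpits → vetskitsahpits.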